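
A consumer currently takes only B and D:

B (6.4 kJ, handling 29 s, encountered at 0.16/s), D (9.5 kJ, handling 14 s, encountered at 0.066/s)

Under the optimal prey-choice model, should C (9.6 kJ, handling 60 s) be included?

Current rate: (0.16×6.4 + 0.066×9.5)/(1 + 0.16×29 + 0.066×14) = 0.2515 kJ/s.
Profitability of C: 9.6/60 = 0.16 kJ/s.
0.16 < 0.2515, so adding C would lower the average — exclude it.

No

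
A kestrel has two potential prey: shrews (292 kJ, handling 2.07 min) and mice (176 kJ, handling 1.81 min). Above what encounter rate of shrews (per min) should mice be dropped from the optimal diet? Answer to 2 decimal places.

Drop mice once their profitability E₂/h₂ falls below the rate achievable on shrews alone: E₂/h₂ = λE₁/(1 + λh₁).
Solve for λ: λE₁h₂ = E₂(1 + λh₁) → λ(E₁h₂ − E₂h₁) = E₂ → λ = E₂/(E₁h₂ − E₂h₁).
λ = 176/(292×1.81 − 176×2.07) = 176/164.2 = 1.072 per min.

1.07 per min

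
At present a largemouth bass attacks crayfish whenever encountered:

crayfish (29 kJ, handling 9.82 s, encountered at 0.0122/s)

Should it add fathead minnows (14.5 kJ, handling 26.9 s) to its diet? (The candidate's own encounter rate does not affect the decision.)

Yes

On crayfish alone, R = ΣλE/(1+Σλh) = 0.3538/1.12 = 0.3159 kJ/s.
fathead minnows: E/h = 14.5/26.9 = 0.539 kJ/s.
Since 0.539 > R, including fathead minnows increases the long-run rate.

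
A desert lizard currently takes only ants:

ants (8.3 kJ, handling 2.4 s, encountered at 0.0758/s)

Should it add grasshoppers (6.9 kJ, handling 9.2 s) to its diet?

Yes

Current rate: (0.0758×8.3)/(1 + 0.0758×2.4) = 0.5323 kJ/s.
Profitability of grasshoppers: 6.9/9.2 = 0.75 kJ/s.
Since 0.75 > R, including grasshoppers increases the long-run rate.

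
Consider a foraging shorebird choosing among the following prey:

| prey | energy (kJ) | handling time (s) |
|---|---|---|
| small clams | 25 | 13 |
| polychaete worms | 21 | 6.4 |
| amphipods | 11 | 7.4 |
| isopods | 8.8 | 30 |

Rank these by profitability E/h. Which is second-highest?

In descending order of E/h:
polychaete worms: 21/6.4 = 3.28 kJ/s
small clams: 25/13 = 1.92 kJ/s
amphipods: 11/7.4 = 1.49 kJ/s
isopods: 8.8/30 = 0.293 kJ/s

small clams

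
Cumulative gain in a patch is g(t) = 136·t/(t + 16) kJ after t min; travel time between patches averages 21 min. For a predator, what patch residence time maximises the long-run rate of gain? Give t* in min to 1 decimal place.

By the marginal value theorem, leave when the instantaneous gain rate g'(t) equals the habitat-wide average g(t)/(T + t).
g'(t) = 136·16/(t + 16)². Setting 136·16/(t+16)² = 136t/[(t+16)(21+t)] gives 16(21+t) = t(t+16), so t² = 16×21 = 336.
t* = √336 = 18.33 min.

18.3 min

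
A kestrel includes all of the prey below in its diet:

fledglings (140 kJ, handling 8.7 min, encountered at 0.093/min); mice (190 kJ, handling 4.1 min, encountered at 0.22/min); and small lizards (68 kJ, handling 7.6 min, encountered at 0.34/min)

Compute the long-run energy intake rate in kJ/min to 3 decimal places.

14.719 kJ/min

R = (0.093×140 + 0.22×190 + 0.34×68) / (1 + 0.093×8.7 + 0.22×4.1 + 0.34×7.6) = 77.94/5.295 = 14.72 kJ/min.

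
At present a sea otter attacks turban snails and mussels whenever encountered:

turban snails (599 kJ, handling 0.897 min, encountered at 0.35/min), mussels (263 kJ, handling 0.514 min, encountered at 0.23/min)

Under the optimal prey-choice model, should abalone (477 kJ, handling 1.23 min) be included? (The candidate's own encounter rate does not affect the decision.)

Yes

Intake rate on the current diet: R = (0.35×599 + 0.23×263) / (1 + 0.35×0.897 + 0.23×0.514) = 270.1/1.432 = 188.6 kJ/min.
Profitability of abalone: 477/1.23 = 387.8 kJ/min.
Since 387.8 > R, including abalone increases the long-run rate.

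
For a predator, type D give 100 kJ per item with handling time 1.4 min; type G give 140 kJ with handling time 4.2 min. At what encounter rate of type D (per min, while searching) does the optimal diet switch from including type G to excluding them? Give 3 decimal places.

0.625 per min

The zero-one rule: include type G iff E₂/h₂ > λE₁/(1+λh₁). Equality gives the switch point.
λE₁h₂ = E₂ + λE₂h₁ ⇒ λ = E₂/(E₁h₂ − E₂h₁) = 140/(420 − 196) = 0.625 per min.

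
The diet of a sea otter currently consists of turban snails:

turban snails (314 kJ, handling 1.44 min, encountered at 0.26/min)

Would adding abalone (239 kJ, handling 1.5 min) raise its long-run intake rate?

Yes

Intake rate on the current diet: R = (0.26×314) / (1 + 0.26×1.44) = 81.64/1.374 = 59.4 kJ/min.
Profitability of abalone: 239/1.5 = 159.3 kJ/min.
Since 159.3 > R, including abalone increases the long-run rate.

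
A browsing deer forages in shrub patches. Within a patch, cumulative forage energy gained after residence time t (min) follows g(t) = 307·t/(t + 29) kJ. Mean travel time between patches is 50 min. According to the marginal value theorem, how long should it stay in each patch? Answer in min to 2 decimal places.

Maximise g(t)/(T+t): set derivative to zero → g'(t)(T+t) = g(t).
g'(t) = 307·29/(t + 29)². Setting 307·29/(t+29)² = 307t/[(t+29)(50+t)] gives 29(50+t) = t(t+29), so t² = 29×50 = 1450.
t* = √1450 = 38.08 min.

38.08 min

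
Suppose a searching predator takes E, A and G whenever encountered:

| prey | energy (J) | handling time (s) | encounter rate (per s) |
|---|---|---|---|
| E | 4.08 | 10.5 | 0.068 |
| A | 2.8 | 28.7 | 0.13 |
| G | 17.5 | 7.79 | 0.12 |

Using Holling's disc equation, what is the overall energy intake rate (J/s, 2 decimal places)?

R = Σλ_iE_i / (1 + Σλ_ih_i)
Numerator: 0.068×4.08 + 0.13×2.8 + 0.12×17.5 = 2.741
Denominator: 1 + 0.068×10.5 + 0.13×28.7 + 0.12×7.79 = 6.38
R = 2.741/6.38 = 0.4297 J/s

0.43 J/s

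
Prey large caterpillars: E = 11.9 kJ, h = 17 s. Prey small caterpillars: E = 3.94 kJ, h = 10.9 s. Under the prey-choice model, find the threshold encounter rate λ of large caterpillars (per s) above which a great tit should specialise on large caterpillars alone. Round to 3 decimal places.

At the threshold, the rate on large caterpillars alone equals the profitability of small caterpillars: λ·11.9/(1 + λ·17) = 3.94/10.9 = 0.3615.
Rearranging, λ(11.9 − 0.3615×17) = 0.3615, so λ = 0.3615/5.755 = 0.06281 per s.

0.063 per s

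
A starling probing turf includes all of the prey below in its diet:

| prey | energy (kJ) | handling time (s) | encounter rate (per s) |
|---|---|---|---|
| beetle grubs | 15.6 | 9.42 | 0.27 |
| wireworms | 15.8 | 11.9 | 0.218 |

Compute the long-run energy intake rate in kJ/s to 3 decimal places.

Energy encountered per unit search time: 0.27×15.6 + 0.218×15.8 = 7.656 kJ/s.
Handling time per unit search time: 0.27×9.42 + 0.218×11.9 = 5.138.
Rate = 7.656/(1 + 5.138) = 1.247 kJ/s.

1.247 kJ/s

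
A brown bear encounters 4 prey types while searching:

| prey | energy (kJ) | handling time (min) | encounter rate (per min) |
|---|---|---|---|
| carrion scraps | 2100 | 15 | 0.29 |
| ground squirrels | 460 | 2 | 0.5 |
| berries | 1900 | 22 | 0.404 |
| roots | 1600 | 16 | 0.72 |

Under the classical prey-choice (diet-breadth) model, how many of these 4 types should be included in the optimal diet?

2

Profitabilities (E/h, kJ/min): ground squirrels 230, carrion scraps 140, roots 100, berries 86.4. Add prey in this order while the next type's profitability exceeds the intake rate on those already taken.
Rate on top 1: 115. carrion scraps: 140 > 115 → include.
Rate on top 2: 132.1. roots: 100 < 132.1 → exclude; stop.
Optimal diet: ground squirrels, carrion scraps — 2 of 4 types.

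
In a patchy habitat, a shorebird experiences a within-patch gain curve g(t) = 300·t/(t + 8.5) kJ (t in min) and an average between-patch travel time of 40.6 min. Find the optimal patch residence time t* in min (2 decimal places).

By the marginal value theorem, leave when the instantaneous gain rate g'(t) equals the habitat-wide average g(t)/(T + t).
g'(t) = 300·8.5/(t + 8.5)². Setting 300·8.5/(t+8.5)² = 300t/[(t+8.5)(40.6+t)] gives 8.5(40.6+t) = t(t+8.5), so t² = 8.5×40.6 = 345.1.
t* = √345.1 = 18.58 min.

18.58 min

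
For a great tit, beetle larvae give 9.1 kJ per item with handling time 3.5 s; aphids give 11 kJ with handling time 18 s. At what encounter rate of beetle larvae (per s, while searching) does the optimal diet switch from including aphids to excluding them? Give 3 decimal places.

Drop aphids once their profitability E₂/h₂ falls below the rate achievable on beetle larvae alone: E₂/h₂ = λE₁/(1 + λh₁).
Solve for λ: λE₁h₂ = E₂(1 + λh₁) → λ(E₁h₂ − E₂h₁) = E₂ → λ = E₂/(E₁h₂ − E₂h₁).
λ = 11/(9.1×18 − 11×3.5) = 11/125.3 = 0.08779 per s.

0.088 per s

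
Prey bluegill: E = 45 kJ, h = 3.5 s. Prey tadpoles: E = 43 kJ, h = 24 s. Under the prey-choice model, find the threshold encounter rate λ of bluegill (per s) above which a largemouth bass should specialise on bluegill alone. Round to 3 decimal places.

0.046 per s

At the threshold, the rate on bluegill alone equals the profitability of tadpoles: λ·45/(1 + λ·3.5) = 43/24 = 1.792.
Rearranging, λ(45 − 1.792×3.5) = 1.792, so λ = 1.792/38.73 = 0.04626 per s.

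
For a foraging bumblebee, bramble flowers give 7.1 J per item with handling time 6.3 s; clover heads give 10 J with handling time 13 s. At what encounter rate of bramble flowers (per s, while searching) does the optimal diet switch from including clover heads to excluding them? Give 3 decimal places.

The zero-one rule: include clover heads iff E₂/h₂ > λE₁/(1+λh₁). Equality gives the switch point.
λE₁h₂ = E₂ + λE₂h₁ ⇒ λ = E₂/(E₁h₂ − E₂h₁) = 10/(92.3 − 63) = 0.3413 per s.

0.341 per s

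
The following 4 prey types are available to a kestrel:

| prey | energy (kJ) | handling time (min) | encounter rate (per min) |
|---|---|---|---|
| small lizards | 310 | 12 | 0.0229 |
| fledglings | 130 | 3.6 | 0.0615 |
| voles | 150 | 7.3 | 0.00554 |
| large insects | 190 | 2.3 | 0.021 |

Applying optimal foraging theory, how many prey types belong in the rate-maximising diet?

4

E/h in descending order: large insects 82.6, fledglings 36.1, small lizards 25.8, voles 20.5 kJ/min. The optimal diet is the largest prefix of this list for which every included type satisfies E_i/h_i > R on the types above it.
Rate on top 1: 3.806. fledglings: 36.1 > 3.806 → include.
Rate on top 2: 9.439. small lizards: 25.8 > 9.439 → include.
Rate on top 3: 12.36. voles: 20.5 > 12.36 → include.
Optimal diet: large insects, fledglings, small lizards, voles — 4 of 4 types.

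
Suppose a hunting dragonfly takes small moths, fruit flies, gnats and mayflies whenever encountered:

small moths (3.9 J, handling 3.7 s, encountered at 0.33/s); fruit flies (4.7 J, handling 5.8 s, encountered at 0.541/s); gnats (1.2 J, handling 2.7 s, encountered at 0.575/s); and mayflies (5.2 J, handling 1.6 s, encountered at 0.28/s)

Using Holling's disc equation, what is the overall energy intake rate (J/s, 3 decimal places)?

R = Σλ_iE_i / (1 + Σλ_ih_i)
Numerator: 0.33×3.9 + 0.541×4.7 + 0.575×1.2 + 0.28×5.2 = 5.976
Denominator: 1 + 0.33×3.7 + 0.541×5.8 + 0.575×2.7 + 0.28×1.6 = 7.359
R = 5.976/7.359 = 0.812 J/s

0.812 J/s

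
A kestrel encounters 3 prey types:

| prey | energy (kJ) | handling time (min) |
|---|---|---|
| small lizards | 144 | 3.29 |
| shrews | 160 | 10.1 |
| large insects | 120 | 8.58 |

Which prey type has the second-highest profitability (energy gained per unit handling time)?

Profitability E/h (kJ/min): small lizards = 144/3.29 = 43.8, shrews = 160/10.1 = 15.8, large insects = 120/8.58 = 14.
Ranked: small lizards > shrews > large insects.

shrews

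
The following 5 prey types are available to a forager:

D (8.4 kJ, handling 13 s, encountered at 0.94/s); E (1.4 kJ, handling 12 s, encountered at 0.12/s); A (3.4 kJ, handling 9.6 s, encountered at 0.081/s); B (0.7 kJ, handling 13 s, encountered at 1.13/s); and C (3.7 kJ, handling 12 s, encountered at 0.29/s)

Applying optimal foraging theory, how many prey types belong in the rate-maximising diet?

1

Profitabilities (E/h, kJ/s): D 0.646, A 0.354, C 0.308, E 0.117, B 0.0538. Add prey in this order while the next type's profitability exceeds the intake rate on those already taken.
Rate on top 1: 0.5973. A: 0.354 < 0.5973 → exclude; stop.
Optimal diet: D — 1 of 5 types.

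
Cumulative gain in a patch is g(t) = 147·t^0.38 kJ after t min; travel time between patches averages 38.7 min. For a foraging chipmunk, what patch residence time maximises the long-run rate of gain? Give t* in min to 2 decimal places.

23.72 min

By the marginal value theorem, leave when the instantaneous gain rate g'(t) equals the habitat-wide average g(t)/(T + t).
g'(t) = 0.38·147·t^-0.62. Setting 0.38·147·t^-0.62 = 147·t^0.38/(38.7+t) gives 0.38(38.7+t) = t, so 0.62·t = 0.38×38.7.
t* = 0.38×38.7/0.62 = 23.72 min.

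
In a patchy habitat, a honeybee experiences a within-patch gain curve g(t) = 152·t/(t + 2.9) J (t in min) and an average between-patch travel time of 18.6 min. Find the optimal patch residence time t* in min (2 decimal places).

Optimal t* satisfies g'(t*) = g(t*)/(T + t*).
g'(t) = 152·2.9/(t + 2.9)². Setting 152·2.9/(t+2.9)² = 152t/[(t+2.9)(18.6+t)] gives 2.9(18.6+t) = t(t+2.9), so t² = 2.9×18.6 = 53.94.
t* = √53.94 = 7.344 min.

7.34 min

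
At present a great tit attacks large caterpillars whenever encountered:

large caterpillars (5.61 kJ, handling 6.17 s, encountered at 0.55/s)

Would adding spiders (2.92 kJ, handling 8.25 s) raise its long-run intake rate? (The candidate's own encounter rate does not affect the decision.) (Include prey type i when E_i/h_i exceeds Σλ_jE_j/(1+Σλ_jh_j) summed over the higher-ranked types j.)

On large caterpillars alone, R = ΣλE/(1+Σλh) = 3.086/4.394 = 0.7023 kJ/s.
spiders: E/h = 2.92/8.25 = 0.3539 kJ/s.
Since 0.3539 < R, time spent handling spiders is better spent searching.

No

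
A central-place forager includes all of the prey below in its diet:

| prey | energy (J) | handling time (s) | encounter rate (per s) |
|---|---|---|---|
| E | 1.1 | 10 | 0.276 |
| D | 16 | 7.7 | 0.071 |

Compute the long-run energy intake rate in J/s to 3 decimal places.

0.334 J/s

Energy encountered per unit search time: 0.276×1.1 + 0.071×16 = 1.44 J/s.
Handling time per unit search time: 0.276×10 + 0.071×7.7 = 3.307.
Rate = 1.44/(1 + 3.307) = 0.3343 J/s.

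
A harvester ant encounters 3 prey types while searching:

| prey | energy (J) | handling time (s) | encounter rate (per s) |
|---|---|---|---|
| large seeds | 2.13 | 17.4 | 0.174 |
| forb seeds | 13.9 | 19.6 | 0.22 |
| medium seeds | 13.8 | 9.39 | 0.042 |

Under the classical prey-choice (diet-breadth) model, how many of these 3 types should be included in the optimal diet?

Profitabilities (E/h, J/s): medium seeds 1.47, forb seeds 0.709, large seeds 0.122. Add prey in this order while the next type's profitability exceeds the intake rate on those already taken.
Rate on top 1: 0.4157. forb seeds: 0.709 > 0.4157 → include.
Rate on top 2: 0.6375. large seeds: 0.122 < 0.6375 → exclude; stop.
Optimal diet: medium seeds, forb seeds — 2 of 3 types.

2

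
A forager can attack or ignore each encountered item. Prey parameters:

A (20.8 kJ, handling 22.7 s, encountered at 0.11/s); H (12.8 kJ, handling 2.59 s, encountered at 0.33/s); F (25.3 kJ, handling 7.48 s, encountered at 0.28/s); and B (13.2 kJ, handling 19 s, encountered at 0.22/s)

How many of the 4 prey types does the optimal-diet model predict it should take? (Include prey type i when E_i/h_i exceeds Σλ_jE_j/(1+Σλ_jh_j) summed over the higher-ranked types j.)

2

Rank by E/h (kJ/s): H 4.94, F 3.38, A 0.916, B 0.695. Include each in turn until the next type's E/h falls below the running intake rate.
Rate on top 1: 2.277. F: 3.38 > 2.277 → include.
Rate on top 2: 2.863. A: 0.916 < 2.863 → exclude; stop.
Optimal diet: H, F — 2 of 4 types.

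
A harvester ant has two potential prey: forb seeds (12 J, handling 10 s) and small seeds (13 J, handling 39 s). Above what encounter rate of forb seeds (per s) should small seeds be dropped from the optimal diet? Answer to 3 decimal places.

The zero-one rule: include small seeds iff E₂/h₂ > λE₁/(1+λh₁). Equality gives the switch point.
λE₁h₂ = E₂ + λE₂h₁ ⇒ λ = E₂/(E₁h₂ − E₂h₁) = 13/(468 − 130) = 0.03846 per s.

0.038 per s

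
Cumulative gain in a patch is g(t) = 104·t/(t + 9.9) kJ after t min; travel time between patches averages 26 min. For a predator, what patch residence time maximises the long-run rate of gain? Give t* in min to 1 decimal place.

16.0 min

Optimal t* satisfies g'(t*) = g(t*)/(T + t*).
g'(t) = 104·9.9/(t + 9.9)². Setting 104·9.9/(t+9.9)² = 104t/[(t+9.9)(26+t)] gives 9.9(26+t) = t(t+9.9), so t² = 9.9×26 = 257.4.
t* = √257.4 = 16.04 min.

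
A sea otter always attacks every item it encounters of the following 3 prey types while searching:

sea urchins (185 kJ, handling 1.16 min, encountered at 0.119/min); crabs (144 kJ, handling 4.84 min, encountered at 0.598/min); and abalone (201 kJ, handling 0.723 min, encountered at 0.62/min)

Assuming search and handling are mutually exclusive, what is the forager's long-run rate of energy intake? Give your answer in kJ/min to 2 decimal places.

51.95 kJ/min

Energy encountered per unit search time: 0.119×185 + 0.598×144 + 0.62×201 = 232.7 kJ/min.
Handling time per unit search time: 0.119×1.16 + 0.598×4.84 + 0.62×0.723 = 3.481.
Rate = 232.7/(1 + 3.481) = 51.95 kJ/min.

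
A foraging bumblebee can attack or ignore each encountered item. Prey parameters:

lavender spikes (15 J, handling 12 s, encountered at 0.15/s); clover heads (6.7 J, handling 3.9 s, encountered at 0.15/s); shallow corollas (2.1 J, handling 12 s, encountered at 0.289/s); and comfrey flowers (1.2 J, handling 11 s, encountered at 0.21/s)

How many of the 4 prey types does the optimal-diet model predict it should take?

Profitabilities (E/h, J/s): clover heads 1.72, lavender spikes 1.25, shallow corollas 0.175, comfrey flowers 0.109. Add prey in this order while the next type's profitability exceeds the intake rate on those already taken.
Rate on top 1: 0.6341. lavender spikes: 1.25 > 0.6341 → include.
Rate on top 2: 0.9616. shallow corollas: 0.175 < 0.9616 → exclude; stop.
Optimal diet: clover heads, lavender spikes — 2 of 4 types.

2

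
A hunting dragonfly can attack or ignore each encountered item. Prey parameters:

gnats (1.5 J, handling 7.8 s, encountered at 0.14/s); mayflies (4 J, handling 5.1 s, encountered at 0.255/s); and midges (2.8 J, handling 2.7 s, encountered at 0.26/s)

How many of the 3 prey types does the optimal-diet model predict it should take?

E/h in descending order: midges 1.04, mayflies 0.784, gnats 0.192 J/s. The optimal diet is the largest prefix of this list for which every included type satisfies E_i/h_i > R on the types above it.
Rate on top 1: 0.4277. mayflies: 0.784 > 0.4277 → include.
Rate on top 2: 0.5822. gnats: 0.192 < 0.5822 → exclude; stop.
Optimal diet: midges, mayflies — 2 of 3 types.

2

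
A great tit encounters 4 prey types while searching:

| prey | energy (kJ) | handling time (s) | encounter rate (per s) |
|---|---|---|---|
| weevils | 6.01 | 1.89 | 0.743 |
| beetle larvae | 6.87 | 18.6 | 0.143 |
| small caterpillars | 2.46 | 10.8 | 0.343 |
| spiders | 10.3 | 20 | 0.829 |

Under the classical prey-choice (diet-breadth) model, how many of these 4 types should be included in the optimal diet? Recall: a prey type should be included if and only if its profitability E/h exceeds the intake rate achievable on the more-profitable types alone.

1

E/h in descending order: weevils 3.18, spiders 0.515, beetle larvae 0.369, small caterpillars 0.228 kJ/s. The optimal diet is the largest prefix of this list for which every included type satisfies E_i/h_i > R on the types above it.
Rate on top 1: 1.857. spiders: 0.515 < 1.857 → exclude; stop.
Optimal diet: weevils — 1 of 4 types.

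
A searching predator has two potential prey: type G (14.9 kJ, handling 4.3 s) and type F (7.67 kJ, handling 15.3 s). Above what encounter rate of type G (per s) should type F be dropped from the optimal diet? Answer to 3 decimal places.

At the threshold, the rate on type G alone equals the profitability of type F: λ·14.9/(1 + λ·4.3) = 7.67/15.3 = 0.5013.
Rearranging, λ(14.9 − 0.5013×4.3) = 0.5013, so λ = 0.5013/12.74 = 0.03934 per s.

0.039 per s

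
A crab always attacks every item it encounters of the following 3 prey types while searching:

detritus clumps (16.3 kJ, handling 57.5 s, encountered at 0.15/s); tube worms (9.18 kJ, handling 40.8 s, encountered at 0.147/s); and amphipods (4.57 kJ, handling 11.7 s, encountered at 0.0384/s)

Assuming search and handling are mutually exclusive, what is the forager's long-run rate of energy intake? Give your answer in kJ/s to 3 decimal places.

0.247 kJ/s

R = (0.15×16.3 + 0.147×9.18 + 0.0384×4.57) / (1 + 0.15×57.5 + 0.147×40.8 + 0.0384×11.7) = 3.97/16.07 = 0.247 kJ/s.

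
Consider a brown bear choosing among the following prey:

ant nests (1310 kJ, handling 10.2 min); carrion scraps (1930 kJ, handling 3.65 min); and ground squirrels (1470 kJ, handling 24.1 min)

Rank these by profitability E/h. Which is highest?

carrion scraps

In descending order of E/h:
carrion scraps: 1930/3.65 = 529 kJ/min
ant nests: 1310/10.2 = 128 kJ/min
ground squirrels: 1470/24.1 = 61 kJ/min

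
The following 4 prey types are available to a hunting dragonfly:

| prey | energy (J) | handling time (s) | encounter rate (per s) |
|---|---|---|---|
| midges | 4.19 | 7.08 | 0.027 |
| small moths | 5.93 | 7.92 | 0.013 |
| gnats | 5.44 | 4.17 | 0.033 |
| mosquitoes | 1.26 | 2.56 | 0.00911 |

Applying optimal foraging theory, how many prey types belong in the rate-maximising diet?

E/h in descending order: gnats 1.3, small moths 0.749, midges 0.592, mosquitoes 0.492 J/s. The optimal diet is the largest prefix of this list for which every included type satisfies E_i/h_i > R on the types above it.
Rate on top 1: 0.1578. small moths: 0.749 > 0.1578 → include.
Rate on top 2: 0.2068. midges: 0.592 > 0.2068 → include.
Rate on top 3: 0.2582. mosquitoes: 0.492 > 0.2582 → include.
Optimal diet: gnats, small moths, midges, mosquitoes — 4 of 4 types.

4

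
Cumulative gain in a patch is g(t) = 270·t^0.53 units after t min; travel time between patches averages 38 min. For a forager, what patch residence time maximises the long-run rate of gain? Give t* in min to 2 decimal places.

By the marginal value theorem, leave when the instantaneous gain rate g'(t) equals the habitat-wide average g(t)/(T + t).
g'(t) = 0.53·270·t^-0.47. Setting 0.53·270·t^-0.47 = 270·t^0.53/(38+t) gives 0.53(38+t) = t, so 0.47·t = 0.53×38.
t* = 0.53×38/0.47 = 42.85 min.

42.85 min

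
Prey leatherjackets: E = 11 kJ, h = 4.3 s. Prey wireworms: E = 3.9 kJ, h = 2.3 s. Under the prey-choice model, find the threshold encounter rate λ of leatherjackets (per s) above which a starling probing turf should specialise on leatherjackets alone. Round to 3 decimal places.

The zero-one rule: include wireworms iff E₂/h₂ > λE₁/(1+λh₁). Equality gives the switch point.
λE₁h₂ = E₂ + λE₂h₁ ⇒ λ = E₂/(E₁h₂ − E₂h₁) = 3.9/(25.3 − 16.77) = 0.4572 per s.

0.457 per s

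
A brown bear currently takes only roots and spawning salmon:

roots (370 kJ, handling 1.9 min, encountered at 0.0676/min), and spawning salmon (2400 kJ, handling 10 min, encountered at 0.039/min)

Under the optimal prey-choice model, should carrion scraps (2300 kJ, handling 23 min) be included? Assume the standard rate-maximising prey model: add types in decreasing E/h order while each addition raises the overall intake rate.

Intake rate on the current diet: R = (0.0676×370 + 0.039×2400) / (1 + 0.0676×1.9 + 0.039×10) = 118.6/1.518 = 78.11 kJ/min.
Profitability of carrion scraps: 2300/23 = 100 kJ/min.
100 > 78.11, so adding carrion scraps raises the average — include it.

Yes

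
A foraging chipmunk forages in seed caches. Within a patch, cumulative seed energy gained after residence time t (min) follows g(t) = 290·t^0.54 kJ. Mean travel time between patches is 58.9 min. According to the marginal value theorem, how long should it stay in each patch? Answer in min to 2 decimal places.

69.14 min

By the marginal value theorem, leave when the instantaneous gain rate g'(t) equals the habitat-wide average g(t)/(T + t).
g'(t) = 0.54·290·t^-0.46. Setting 0.54·290·t^-0.46 = 290·t^0.54/(58.9+t) gives 0.54(58.9+t) = t, so 0.46·t = 0.54×58.9.
t* = 0.54×58.9/0.46 = 69.14 min.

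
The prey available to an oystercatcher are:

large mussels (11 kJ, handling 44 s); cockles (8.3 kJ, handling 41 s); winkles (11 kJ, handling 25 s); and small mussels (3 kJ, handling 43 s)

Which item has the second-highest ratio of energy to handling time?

Profitability E/h (kJ/s): large mussels = 11/44 = 0.25, cockles = 8.3/41 = 0.202, winkles = 11/25 = 0.44, small mussels = 3/43 = 0.0698.
Ranked: winkles > large mussels > cockles > small mussels.

large mussels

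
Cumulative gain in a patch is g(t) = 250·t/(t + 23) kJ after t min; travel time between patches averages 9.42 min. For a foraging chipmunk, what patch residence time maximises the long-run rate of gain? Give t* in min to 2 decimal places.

Optimal t* satisfies g'(t*) = g(t*)/(T + t*).
g'(t) = 250·23/(t + 23)². Setting 250·23/(t+23)² = 250t/[(t+23)(9.42+t)] gives 23(9.42+t) = t(t+23), so t² = 23×9.42 = 216.7.
t* = √216.7 = 14.72 min.

14.72 min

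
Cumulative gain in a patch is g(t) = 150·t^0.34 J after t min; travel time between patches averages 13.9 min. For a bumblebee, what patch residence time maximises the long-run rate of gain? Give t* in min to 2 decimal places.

Optimal t* satisfies g'(t*) = g(t*)/(T + t*).
g'(t) = 0.34·150·t^-0.66. Setting 0.34·150·t^-0.66 = 150·t^0.34/(13.9+t) gives 0.34(13.9+t) = t, so 0.66·t = 0.34×13.9.
t* = 0.34×13.9/0.66 = 7.161 min.

7.16 min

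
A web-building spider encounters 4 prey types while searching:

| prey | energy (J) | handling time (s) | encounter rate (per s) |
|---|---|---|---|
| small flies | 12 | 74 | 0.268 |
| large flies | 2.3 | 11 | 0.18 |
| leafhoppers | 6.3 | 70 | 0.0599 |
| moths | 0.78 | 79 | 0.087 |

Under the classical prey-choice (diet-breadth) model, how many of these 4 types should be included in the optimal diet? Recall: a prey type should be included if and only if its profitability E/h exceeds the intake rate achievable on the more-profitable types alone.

2

E/h in descending order: large flies 0.209, small flies 0.162, leafhoppers 0.09, moths 0.00987 J/s. The optimal diet is the largest prefix of this list for which every included type satisfies E_i/h_i > R on the types above it.
Rate on top 1: 0.1389. small flies: 0.162 > 0.1389 → include.
Rate on top 2: 0.1591. leafhoppers: 0.09 < 0.1591 → exclude; stop.
Optimal diet: large flies, small flies — 2 of 4 types.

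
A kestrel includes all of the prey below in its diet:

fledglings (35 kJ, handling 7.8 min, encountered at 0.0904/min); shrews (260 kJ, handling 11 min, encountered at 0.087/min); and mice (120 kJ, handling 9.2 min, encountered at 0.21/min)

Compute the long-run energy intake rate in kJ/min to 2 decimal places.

R = (0.0904×35 + 0.087×260 + 0.21×120) / (1 + 0.0904×7.8 + 0.087×11 + 0.21×9.2) = 50.98/4.594 = 11.1 kJ/min.

11.10 kJ/min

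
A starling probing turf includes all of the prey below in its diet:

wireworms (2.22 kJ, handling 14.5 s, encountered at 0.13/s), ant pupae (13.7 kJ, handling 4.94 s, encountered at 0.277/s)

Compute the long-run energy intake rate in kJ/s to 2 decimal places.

0.96 kJ/s

R = (0.13×2.22 + 0.277×13.7) / (1 + 0.13×14.5 + 0.277×4.94) = 4.083/4.253 = 0.9601 kJ/s.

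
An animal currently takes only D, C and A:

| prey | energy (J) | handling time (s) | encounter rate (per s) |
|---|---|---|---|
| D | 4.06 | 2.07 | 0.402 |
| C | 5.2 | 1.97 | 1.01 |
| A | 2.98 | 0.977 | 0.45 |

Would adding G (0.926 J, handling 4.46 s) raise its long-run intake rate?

On D, C and A alone, R = ΣλE/(1+Σλh) = 8.225/4.261 = 1.93 J/s.
Profitability of G: 0.926/4.46 = 0.2076 J/s.
Since 0.2076 < R, time spent handling G is better spent searching.

No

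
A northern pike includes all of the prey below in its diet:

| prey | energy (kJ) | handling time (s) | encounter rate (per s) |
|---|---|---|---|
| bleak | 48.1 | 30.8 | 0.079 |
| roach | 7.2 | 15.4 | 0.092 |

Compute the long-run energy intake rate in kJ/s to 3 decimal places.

0.920 kJ/s

R = Σλ_iE_i / (1 + Σλ_ih_i)
Numerator: 0.079×48.1 + 0.092×7.2 = 4.462
Denominator: 1 + 0.079×30.8 + 0.092×15.4 = 4.85
R = 4.462/4.85 = 0.9201 kJ/s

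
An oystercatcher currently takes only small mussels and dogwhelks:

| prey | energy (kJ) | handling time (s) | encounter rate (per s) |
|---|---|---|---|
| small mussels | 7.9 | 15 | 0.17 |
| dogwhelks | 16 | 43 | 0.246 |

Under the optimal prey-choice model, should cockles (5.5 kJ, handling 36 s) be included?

Current rate: (0.17×7.9 + 0.246×16)/(1 + 0.17×15 + 0.246×43) = 0.3737 kJ/s.
cockles: E/h = 5.5/36 = 0.1528 kJ/s.
0.1528 < 0.3737, so adding cockles would lower the average — exclude it.

No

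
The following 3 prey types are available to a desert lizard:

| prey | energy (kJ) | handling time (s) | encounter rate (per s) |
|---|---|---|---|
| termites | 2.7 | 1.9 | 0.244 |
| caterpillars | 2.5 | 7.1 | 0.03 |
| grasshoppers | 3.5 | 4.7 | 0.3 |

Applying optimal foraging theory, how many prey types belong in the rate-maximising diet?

E/h in descending order: termites 1.42, grasshoppers 0.745, caterpillars 0.352 kJ/s. The optimal diet is the largest prefix of this list for which every included type satisfies E_i/h_i > R on the types above it.
Rate on top 1: 0.4501. grasshoppers: 0.745 > 0.4501 → include.
Rate on top 2: 0.5947. caterpillars: 0.352 < 0.5947 → exclude; stop.
Optimal diet: termites, grasshoppers — 2 of 3 types.

2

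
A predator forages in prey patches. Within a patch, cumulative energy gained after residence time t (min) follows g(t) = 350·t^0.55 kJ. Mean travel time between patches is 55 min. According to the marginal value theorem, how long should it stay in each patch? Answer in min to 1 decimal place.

67.2 min

Optimal t* satisfies g'(t*) = g(t*)/(T + t*).
g'(t) = 0.55·350·t^-0.45. Setting 0.55·350·t^-0.45 = 350·t^0.55/(55+t) gives 0.55(55+t) = t, so 0.45·t = 0.55×55.
t* = 0.55×55/0.45 = 67.22 min.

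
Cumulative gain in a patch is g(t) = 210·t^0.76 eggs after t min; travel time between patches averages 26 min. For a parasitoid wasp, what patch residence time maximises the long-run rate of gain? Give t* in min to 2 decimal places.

82.33 min

Maximise g(t)/(T+t): set derivative to zero → g'(t)(T+t) = g(t).
g'(t) = 0.76·210·t^-0.24. Setting 0.76·210·t^-0.24 = 210·t^0.76/(26+t) gives 0.76(26+t) = t, so 0.24·t = 0.76×26.
t* = 0.76×26/0.24 = 82.33 min.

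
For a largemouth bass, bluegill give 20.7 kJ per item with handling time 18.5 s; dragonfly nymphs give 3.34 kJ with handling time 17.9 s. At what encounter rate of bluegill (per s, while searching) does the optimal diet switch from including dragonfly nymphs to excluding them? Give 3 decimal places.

0.011 per s

The zero-one rule: include dragonfly nymphs iff E₂/h₂ > λE₁/(1+λh₁). Equality gives the switch point.
λE₁h₂ = E₂ + λE₂h₁ ⇒ λ = E₂/(E₁h₂ − E₂h₁) = 3.34/(370.5 − 61.79) = 0.01082 per s.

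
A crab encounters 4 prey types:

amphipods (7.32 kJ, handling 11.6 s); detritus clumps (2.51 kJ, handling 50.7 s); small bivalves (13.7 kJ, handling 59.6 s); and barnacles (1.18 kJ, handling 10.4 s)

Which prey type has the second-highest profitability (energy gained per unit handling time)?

In descending order of E/h:
amphipods: 7.32/11.6 = 0.631 kJ/s
small bivalves: 13.7/59.6 = 0.23 kJ/s
barnacles: 1.18/10.4 = 0.113 kJ/s
detritus clumps: 2.51/50.7 = 0.0495 kJ/s

small bivalves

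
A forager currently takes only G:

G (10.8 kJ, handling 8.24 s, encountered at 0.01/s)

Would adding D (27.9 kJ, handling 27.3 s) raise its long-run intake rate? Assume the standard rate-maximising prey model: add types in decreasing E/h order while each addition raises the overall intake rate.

Intake rate on the current diet: R = (0.01×10.8) / (1 + 0.01×8.24) = 0.108/1.082 = 0.09978 kJ/s.
D: E/h = 27.9/27.3 = 1.022 kJ/s.
Since 1.022 > R, including D increases the long-run rate.

Yes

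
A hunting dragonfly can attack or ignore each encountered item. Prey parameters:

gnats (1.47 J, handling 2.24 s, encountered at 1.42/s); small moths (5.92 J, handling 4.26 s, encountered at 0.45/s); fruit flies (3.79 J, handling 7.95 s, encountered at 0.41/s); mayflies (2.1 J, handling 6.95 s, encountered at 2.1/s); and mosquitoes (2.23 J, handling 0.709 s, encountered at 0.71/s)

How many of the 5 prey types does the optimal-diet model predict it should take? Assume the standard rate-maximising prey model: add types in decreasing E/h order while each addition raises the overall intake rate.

2

Profitabilities (E/h, J/s): mosquitoes 3.15, small moths 1.39, gnats 0.656, fruit flies 0.477, mayflies 0.302. Add prey in this order while the next type's profitability exceeds the intake rate on those already taken.
Rate on top 1: 1.053. small moths: 1.39 > 1.053 → include.
Rate on top 2: 1.242. gnats: 0.656 < 1.242 → exclude; stop.
Optimal diet: mosquitoes, small moths — 2 of 5 types.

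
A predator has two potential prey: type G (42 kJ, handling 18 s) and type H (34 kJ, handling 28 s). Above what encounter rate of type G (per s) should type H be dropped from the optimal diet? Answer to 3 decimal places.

0.060 per s

Drop type H once their profitability E₂/h₂ falls below the rate achievable on type G alone: E₂/h₂ = λE₁/(1 + λh₁).
Solve for λ: λE₁h₂ = E₂(1 + λh₁) → λ(E₁h₂ − E₂h₁) = E₂ → λ = E₂/(E₁h₂ − E₂h₁).
λ = 34/(42×28 − 34×18) = 34/564 = 0.06028 per s.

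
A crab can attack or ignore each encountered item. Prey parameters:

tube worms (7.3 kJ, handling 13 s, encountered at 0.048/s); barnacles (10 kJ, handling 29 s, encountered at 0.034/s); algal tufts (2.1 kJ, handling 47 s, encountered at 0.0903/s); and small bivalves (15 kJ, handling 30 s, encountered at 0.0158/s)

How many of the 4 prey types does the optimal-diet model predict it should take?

Rank by E/h (kJ/s): tube worms 0.562, small bivalves 0.5, barnacles 0.345, algal tufts 0.0447. Include each in turn until the next type's E/h falls below the running intake rate.
Rate on top 1: 0.2158. small bivalves: 0.5 > 0.2158 → include.
Rate on top 2: 0.28. barnacles: 0.345 > 0.28 → include.
Rate on top 3: 0.3007. algal tufts: 0.0447 < 0.3007 → exclude; stop.
Optimal diet: tube worms, small bivalves, barnacles — 3 of 4 types.

3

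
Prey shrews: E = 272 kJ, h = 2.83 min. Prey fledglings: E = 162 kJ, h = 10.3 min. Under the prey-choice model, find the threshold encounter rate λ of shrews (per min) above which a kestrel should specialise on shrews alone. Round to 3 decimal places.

Drop fledglings once their profitability E₂/h₂ falls below the rate achievable on shrews alone: E₂/h₂ = λE₁/(1 + λh₁).
Solve for λ: λE₁h₂ = E₂(1 + λh₁) → λ(E₁h₂ − E₂h₁) = E₂ → λ = E₂/(E₁h₂ − E₂h₁).
λ = 162/(272×10.3 − 162×2.83) = 162/2343 = 0.06914 per min.

0.069 per min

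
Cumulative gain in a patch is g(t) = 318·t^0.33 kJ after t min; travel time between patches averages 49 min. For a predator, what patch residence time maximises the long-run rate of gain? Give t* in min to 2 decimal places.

24.13 min

By the marginal value theorem, leave when the instantaneous gain rate g'(t) equals the habitat-wide average g(t)/(T + t).
g'(t) = 0.33·318·t^-0.67. Setting 0.33·318·t^-0.67 = 318·t^0.33/(49+t) gives 0.33(49+t) = t, so 0.67·t = 0.33×49.
t* = 0.33×49/0.67 = 24.13 min.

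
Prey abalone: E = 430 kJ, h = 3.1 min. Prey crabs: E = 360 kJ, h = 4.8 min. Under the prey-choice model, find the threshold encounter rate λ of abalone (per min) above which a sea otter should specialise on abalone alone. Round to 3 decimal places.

The zero-one rule: include crabs iff E₂/h₂ > λE₁/(1+λh₁). Equality gives the switch point.
λE₁h₂ = E₂ + λE₂h₁ ⇒ λ = E₂/(E₁h₂ − E₂h₁) = 360/(2064 − 1116) = 0.3797 per min.

0.380 per min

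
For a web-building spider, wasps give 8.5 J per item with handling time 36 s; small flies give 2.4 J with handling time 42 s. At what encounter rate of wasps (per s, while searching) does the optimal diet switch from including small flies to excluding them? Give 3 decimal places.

Drop small flies once their profitability E₂/h₂ falls below the rate achievable on wasps alone: E₂/h₂ = λE₁/(1 + λh₁).
Solve for λ: λE₁h₂ = E₂(1 + λh₁) → λ(E₁h₂ − E₂h₁) = E₂ → λ = E₂/(E₁h₂ − E₂h₁).
λ = 2.4/(8.5×42 − 2.4×36) = 2.4/270.6 = 0.008869 per s.

0.009 per s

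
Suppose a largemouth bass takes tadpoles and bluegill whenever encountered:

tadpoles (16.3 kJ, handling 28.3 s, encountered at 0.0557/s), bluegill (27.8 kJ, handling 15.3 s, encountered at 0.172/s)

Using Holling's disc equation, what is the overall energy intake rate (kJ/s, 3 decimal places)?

R = (0.0557×16.3 + 0.172×27.8) / (1 + 0.0557×28.3 + 0.172×15.3) = 5.69/5.208 = 1.092 kJ/s.

1.092 kJ/s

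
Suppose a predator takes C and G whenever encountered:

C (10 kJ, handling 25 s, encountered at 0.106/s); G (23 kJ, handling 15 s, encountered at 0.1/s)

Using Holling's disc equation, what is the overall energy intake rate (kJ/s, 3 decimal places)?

R = (0.106×10 + 0.1×23) / (1 + 0.106×25 + 0.1×15) = 3.36/5.15 = 0.6524 kJ/s.

0.652 kJ/s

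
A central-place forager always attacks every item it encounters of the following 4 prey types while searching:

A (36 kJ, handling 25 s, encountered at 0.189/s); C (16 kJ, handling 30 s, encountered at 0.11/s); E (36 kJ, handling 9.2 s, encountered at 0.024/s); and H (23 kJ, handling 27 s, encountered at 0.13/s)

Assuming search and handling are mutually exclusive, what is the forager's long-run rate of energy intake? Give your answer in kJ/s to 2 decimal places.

0.97 kJ/s

R = Σλ_iE_i / (1 + Σλ_ih_i)
Numerator: 0.189×36 + 0.11×16 + 0.024×36 + 0.13×23 = 12.42
Denominator: 1 + 0.189×25 + 0.11×30 + 0.024×9.2 + 0.13×27 = 12.76
R = 12.42/12.76 = 0.9735 kJ/s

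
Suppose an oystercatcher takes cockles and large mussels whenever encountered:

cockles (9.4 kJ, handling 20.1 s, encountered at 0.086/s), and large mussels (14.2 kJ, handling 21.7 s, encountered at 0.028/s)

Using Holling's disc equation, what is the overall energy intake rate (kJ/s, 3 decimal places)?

0.361 kJ/s

Energy encountered per unit search time: 0.086×9.4 + 0.028×14.2 = 1.206 kJ/s.
Handling time per unit search time: 0.086×20.1 + 0.028×21.7 = 2.336.
Rate = 1.206/(1 + 2.336) = 0.3615 kJ/s.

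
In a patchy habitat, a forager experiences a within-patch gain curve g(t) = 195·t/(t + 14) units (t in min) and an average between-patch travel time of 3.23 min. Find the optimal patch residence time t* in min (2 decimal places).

6.72 min

By the marginal value theorem, leave when the instantaneous gain rate g'(t) equals the habitat-wide average g(t)/(T + t).
g'(t) = 195·14/(t + 14)². Setting 195·14/(t+14)² = 195t/[(t+14)(3.23+t)] gives 14(3.23+t) = t(t+14), so t² = 14×3.23 = 45.22.
t* = √45.22 = 6.725 min.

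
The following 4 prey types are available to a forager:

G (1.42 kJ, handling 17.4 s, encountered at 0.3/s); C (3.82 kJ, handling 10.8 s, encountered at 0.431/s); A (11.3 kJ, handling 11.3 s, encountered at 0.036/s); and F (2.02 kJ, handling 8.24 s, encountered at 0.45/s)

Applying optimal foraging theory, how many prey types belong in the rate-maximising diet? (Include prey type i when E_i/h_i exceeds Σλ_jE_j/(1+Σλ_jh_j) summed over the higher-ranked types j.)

E/h in descending order: A 1, C 0.354, F 0.245, G 0.0816 kJ/s. The optimal diet is the largest prefix of this list for which every included type satisfies E_i/h_i > R on the types above it.
Rate on top 1: 0.2892. C: 0.354 > 0.2892 → include.
Rate on top 2: 0.3387. F: 0.245 < 0.3387 → exclude; stop.
Optimal diet: A, C — 2 of 4 types.

2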